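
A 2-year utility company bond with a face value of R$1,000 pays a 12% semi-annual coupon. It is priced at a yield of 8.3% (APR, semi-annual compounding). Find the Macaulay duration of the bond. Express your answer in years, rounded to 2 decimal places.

Periodic yield y = 0.0415. Discount each cash flow and weight by its period:
  t   CF        PV=CF/(1+0.0415)^t    t·PV
  1        60.00        57.6092        57.6092
  2        60.00        55.3137       110.6274
  3        60.00        53.1096       159.3289
  4     1,060.00       900.8838     3,603.5351
  Σ                  1,066.9163     3,931.1007
Price P = Σ PV = 1,066.9163.
Macaulay duration = Σ(t·PV) / P = 3,931.1007 / 1,066.9163 = 3.68454 half-year periods.
In years: 3.68454 / 2 = 1.84227 years.

1.84 years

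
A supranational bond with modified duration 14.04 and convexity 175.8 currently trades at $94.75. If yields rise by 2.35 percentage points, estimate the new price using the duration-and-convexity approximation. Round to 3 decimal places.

Duration effect: -D_mod·Δy = -14.04 × (+0.0235) = -0.329940
Convexity effect: ½·C·(Δy)² = 0.5 × 175.8 × (0.0235)² = +0.048542775
ΔP/P ≈ -0.329940 + 0.048542775 = -0.281397225
New price ≈ 94.75 × (1 - 0.281397225) = 68.08761293125.

$68.088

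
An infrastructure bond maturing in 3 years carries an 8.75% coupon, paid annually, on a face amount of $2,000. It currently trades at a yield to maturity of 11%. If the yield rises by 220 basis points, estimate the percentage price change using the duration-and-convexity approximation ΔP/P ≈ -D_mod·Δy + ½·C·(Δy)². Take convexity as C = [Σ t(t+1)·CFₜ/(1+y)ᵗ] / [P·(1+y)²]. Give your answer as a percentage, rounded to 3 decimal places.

-5.256%

With y = 0.11:
  t   CF        PV=CF/(1+0.11)^t    t·PV        t(t+1)·PV
  1       175.00       157.6577       157.6577         315.3153
  2       175.00       142.0339       284.0679         852.2036
  3     2,175.00     1,590.3413     4,771.0238      19,084.0951
  Σ                  1,890.0328     5,212.7493      20,251.6139
P = 1,890.0328; D_Mac = 2.75802 yrs; D_mod = 2.48470 yrs; C = 8.69650.
Duration effect: -2.48470 × (+0.022) = -0.054663
Convexity effect: 0.5 × 8.69650 × (0.022)² = +0.0021046
ΔP/P ≈ -0.054663 + 0.0021046 = -0.052559 = -5.2559%.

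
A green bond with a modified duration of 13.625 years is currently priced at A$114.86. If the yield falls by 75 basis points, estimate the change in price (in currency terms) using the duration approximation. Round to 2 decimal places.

Duration approximation: ΔP/P ≈ -D_mod · Δy = -13.625 × (-0.0075) = +0.1021875.
ΔP ≈ 114.86 × (+0.1021875) = +11.73725625.

+A$11.74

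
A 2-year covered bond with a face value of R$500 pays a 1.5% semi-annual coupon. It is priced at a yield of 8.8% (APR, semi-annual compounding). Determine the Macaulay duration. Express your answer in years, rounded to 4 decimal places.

Periodic yield y = 0.044. Discount each cash flow and weight by its period:
  t   CF        PV=CF/(1+0.044)^t    t·PV
  1         3.75         3.5920         3.5920
  2         3.75         3.4406         6.8811
  3         3.75         3.2956         9.8867
  4       503.75       424.0461     1,696.1844
  Σ                    434.3742     1,716.5442
Price P = Σ PV = 434.3742.
Macaulay duration = Σ(t·PV) / P = 1,716.5442 / 434.3742 = 3.95176 half-year periods.
In years: 3.95176 / 2 = 1.97588 years.

1.9759 years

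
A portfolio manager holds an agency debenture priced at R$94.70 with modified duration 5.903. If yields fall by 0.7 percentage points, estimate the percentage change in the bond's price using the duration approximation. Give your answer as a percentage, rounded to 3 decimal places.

+4.132%

Duration approximation: ΔP/P ≈ -D_mod · Δy = -5.903 × (-0.007) = +0.041321.
As a percentage: +4.1321%.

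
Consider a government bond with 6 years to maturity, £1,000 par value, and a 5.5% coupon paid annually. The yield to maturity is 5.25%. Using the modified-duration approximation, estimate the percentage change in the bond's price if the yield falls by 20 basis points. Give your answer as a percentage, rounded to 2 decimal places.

+1.00%

Periodic yield y = 0.0525. Modified duration first:
  t   CF        PV=CF/(1+0.0525)^t    t·PV
  1        55.00        52.2565        52.2565
  2        55.00        49.6499        99.2998
  3        55.00        47.1733       141.5199
  4        55.00        44.8202       179.2810
  5        55.00        42.5846       212.9228
  6     1,055.00       776.1038     4,656.6230
  Σ                  1,012.5884     5,341.9031
P = 1,012.5884; D_Mac = 5.27549 yrs; D_mod = 5.27549/(1+0.0525) = 5.01234 yrs.
ΔP/P ≈ -D_mod · Δy = -5.01234 × (-0.002) = +0.010025 = +1.0025%.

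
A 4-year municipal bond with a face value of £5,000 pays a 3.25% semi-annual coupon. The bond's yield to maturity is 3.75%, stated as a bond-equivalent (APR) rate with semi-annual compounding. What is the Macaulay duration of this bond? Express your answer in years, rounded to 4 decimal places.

3.7807 years

Periodic yield y = 0.01875. Discount each cash flow and weight by its period:
  t   CF        PV=CF/(1+0.01875)^t    t·PV
  1        81.25        79.7546        79.7546
  2        81.25        78.2867       156.5735
  3        81.25        76.8459       230.5376
  4        81.25        75.4315       301.7261
  5        81.25        74.0432       370.2161
  6        81.25        72.6805       436.0827
  7        81.25        71.3428       499.3994
  8     5,081.25     4,379.5510    35,036.4081
  Σ                  4,907.9362    37,110.6981
Price P = Σ PV = 4,907.9362.
Macaulay duration = Σ(t·PV) / P = 37,110.6981 / 4,907.9362 = 7.56137 half-year periods.
In years: 7.56137 / 2 = 3.78068 years.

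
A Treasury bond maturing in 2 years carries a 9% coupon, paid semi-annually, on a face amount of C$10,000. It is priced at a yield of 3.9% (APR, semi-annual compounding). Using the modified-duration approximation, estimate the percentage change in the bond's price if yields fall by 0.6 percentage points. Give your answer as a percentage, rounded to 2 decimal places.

+1.11%

Periodic yield y = 0.0195. Modified duration first:
  t   CF        PV=CF/(1+0.0195)^t    t·PV
  1       450.00       441.3928       441.3928
  2       450.00       432.9503       865.9006
  3       450.00       424.6693     1,274.0078
  4    10,450.00     9,673.1377    38,692.5508
  Σ                 10,972.1501    41,273.8520
P = 10,972.1501; D_Mac = 3.76169 half-year periods = 1.88085 yrs; D_mod = 1.88085/(1+0.0195) = 1.84487 yrs.
ΔP/P ≈ -D_mod · Δy = -1.84487 × (-0.006) = +0.011069 = +1.1069%.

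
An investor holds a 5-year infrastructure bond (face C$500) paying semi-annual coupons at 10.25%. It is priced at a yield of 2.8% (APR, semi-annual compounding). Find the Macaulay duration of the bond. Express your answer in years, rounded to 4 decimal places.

Periodic yield y = 0.014. Discount each cash flow and weight by its period:
  t   CF        PV=CF/(1+0.014)^t    t·PV
  1       25.625        25.2712        25.2712
  2       25.625        24.9223        49.8446
  3       25.625        24.5782        73.7346
  4       25.625        24.2389        96.9554
  5       25.625        23.9042       119.5210
  6       25.625        23.5742       141.4449
  7       25.625        23.2487       162.7407
  8       25.625        22.9277       183.4215
  9       25.625        22.6111       203.5002
  10     525.625       457.4003     4,574.0032
  Σ                    672.6767     5,630.4373
Price P = Σ PV = 672.6767.
Macaulay duration = Σ(t·PV) / P = 5,630.4373 / 672.6767 = 8.37020 half-year periods.
In years: 8.37020 / 2 = 4.18510 years.

4.1851 years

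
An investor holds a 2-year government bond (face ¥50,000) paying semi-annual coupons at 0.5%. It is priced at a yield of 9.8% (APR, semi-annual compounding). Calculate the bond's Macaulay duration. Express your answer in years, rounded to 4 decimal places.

Periodic yield y = 0.049. Discount each cash flow and weight by its period:
  t   CF        PV=CF/(1+0.049)^t    t·PV
  1       125.00       119.1611       119.1611
  2       125.00       113.5950       227.1899
  3       125.00       108.2888       324.8664
  4    50,125.00    41,395.4333   165,581.7332
  Σ                 41,736.4782   166,252.9506
Price P = Σ PV = 41,736.4782.
Macaulay duration = Σ(t·PV) / P = 166,252.9506 / 41,736.4782 = 3.98340 half-year periods.
In years: 3.98340 / 2 = 1.99170 years.

1.9917 years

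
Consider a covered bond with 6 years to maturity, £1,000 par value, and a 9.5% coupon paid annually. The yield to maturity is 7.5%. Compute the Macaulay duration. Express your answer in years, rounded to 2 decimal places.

4.90 years

Periodic yield y = 0.075. Discount each cash flow and weight by its year:
  t   CF        PV=CF/(1+0.075)^t    t·PV
  1        95.00        88.3721        88.3721
  2        95.00        82.2066       164.4132
  3        95.00        76.4713       229.4138
  4        95.00        71.1361       284.5442
  5        95.00        66.1731       330.8654
  6     1,095.00       709.5179     4,257.1072
  Σ                  1,093.8769     5,354.7158
Price P = Σ PV = 1,093.8769.
Macaulay duration = Σ(t·PV) / P = 5,354.7158 / 1,093.8769 = 4.89517 years.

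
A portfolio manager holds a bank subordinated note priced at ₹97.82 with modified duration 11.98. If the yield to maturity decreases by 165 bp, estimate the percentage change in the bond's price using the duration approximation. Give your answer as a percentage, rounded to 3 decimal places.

+19.767%

Duration approximation: ΔP/P ≈ -D_mod · Δy = -11.98 × (-0.0165) = +0.197670.
As a percentage: +19.7670%.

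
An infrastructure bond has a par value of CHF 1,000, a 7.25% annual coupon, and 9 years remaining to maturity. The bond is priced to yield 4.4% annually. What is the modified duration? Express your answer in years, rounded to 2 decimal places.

Periodic yield y = 0.044. First find Macaulay duration:
  t   CF        PV=CF/(1+0.044)^t    t·PV
  1        72.50        69.4444        69.4444
  2        72.50        66.5177       133.0353
  3        72.50        63.7142       191.1427
  4        72.50        61.0290       244.1159
  5        72.50        58.4569       292.2843
  6        72.50        55.9932       335.9590
  7        72.50        53.6333       375.4331
  8        72.50        51.3729       410.9831
  9     1,072.50       727.9354     6,551.4182
  Σ                  1,208.0969     8,603.8161
P = 1,208.0969; Macaulay duration = 8,603.8161 / 1,208.0969 = 7.12179 years.
Modified duration = D_Mac / (1 + y) = 7.12179 / 1.044 = 6.82164 years.

6.82 years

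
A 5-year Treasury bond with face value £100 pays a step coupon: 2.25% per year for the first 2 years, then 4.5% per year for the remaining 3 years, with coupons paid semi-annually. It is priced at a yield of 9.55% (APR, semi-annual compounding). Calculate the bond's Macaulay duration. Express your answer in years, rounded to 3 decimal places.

Periodic yield y = 0.04775. Discount each cash flow and weight by its period:
  t   CF        PV=CF/(1+0.04775)^t    t·PV
  1        1.125         1.0737         1.0737
  2        1.125         1.0248         2.0496
  3        1.125         0.9781         2.9343
  4        1.125         0.9335         3.7341
  5        2.250         1.7819         8.9097
  6        2.250         1.7007        10.2044
  7        2.250         1.6232        11.3626
  8        2.250         1.5492        12.3940
  9        2.250         1.4786        13.3078
  10     102.250        64.1337       641.3375
  Σ                     76.2777       707.3076
Price P = Σ PV = 76.2777.
Macaulay duration = Σ(t·PV) / P = 707.3076 / 76.2777 = 9.27280 half-year periods.
In years: 9.27280 / 2 = 4.63640 years.

4.636 years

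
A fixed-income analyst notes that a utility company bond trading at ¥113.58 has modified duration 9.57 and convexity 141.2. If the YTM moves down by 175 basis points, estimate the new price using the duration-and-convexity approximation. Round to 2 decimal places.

¥135.06

Duration effect: -D_mod·Δy = -9.57 × (-0.0175) = +0.167475
Convexity effect: ½·C·(Δy)² = 0.5 × 141.2 × (-0.0175)² = +0.02162125
ΔP/P ≈ +0.167475 + 0.02162125 = +0.18909625
New price ≈ 113.58 × (1 + 0.18909625) = 135.057552075.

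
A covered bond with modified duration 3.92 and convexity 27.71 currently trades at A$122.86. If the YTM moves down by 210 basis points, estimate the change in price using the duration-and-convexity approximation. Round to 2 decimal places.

Duration effect: -D_mod·Δy = -3.92 × (-0.021) = +0.082320
Convexity effect: ½·C·(Δy)² = 0.5 × 27.71 × (-0.021)² = +0.006110055
ΔP/P ≈ +0.082320 + 0.006110055 = +0.088430055
ΔP ≈ 122.86 × (+0.088430055) = +10.8645165573.

+A$10.86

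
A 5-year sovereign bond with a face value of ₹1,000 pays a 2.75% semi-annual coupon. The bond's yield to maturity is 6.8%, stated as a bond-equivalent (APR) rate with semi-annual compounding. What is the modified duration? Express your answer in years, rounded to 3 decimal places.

4.516 years

Periodic yield y = 0.034. First find Macaulay duration:
  t   CF        PV=CF/(1+0.034)^t    t·PV
  1        13.75        13.2979        13.2979
  2        13.75        12.8606        25.7212
  3        13.75        12.4377        37.3132
  4        13.75        12.0288        48.1150
  5        13.75        11.6332        58.1661
  6        13.75        11.2507        67.5042
  7        13.75        10.8808        76.1653
  8        13.75        10.5230        84.1838
  9        13.75        10.1770        91.5926
  10    1,013.75       725.6471     7,256.4713
  Σ                    830.7367     7,758.5305
P = 830.7367; Macaulay duration = 7,758.5305 / 830.7367 = 9.33934 half-year periods = 4.66967 years.
Modified duration = D_Mac / (1 + y) = 4.66967 / 1.034 = 4.51612 years.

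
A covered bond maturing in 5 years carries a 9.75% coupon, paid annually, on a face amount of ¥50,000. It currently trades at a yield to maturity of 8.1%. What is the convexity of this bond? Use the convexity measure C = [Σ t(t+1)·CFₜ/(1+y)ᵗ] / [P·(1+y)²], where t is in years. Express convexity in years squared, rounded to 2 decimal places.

20.35

With y = 0.081:
  t   CF        PV=CF/(1+0.081)^t    t·PV        t(t+1)·PV
  1     4,875.00     4,509.7132     4,509.7132       9,019.4265
  2     4,875.00     4,171.7976     8,343.5952      25,030.7857
  3     4,875.00     3,859.2022    11,577.6067      46,310.4269
  4     4,875.00     3,570.0298    14,280.1193      71,400.5965
  5    54,875.00    37,174.5794   185,872.8970   1,115,237.3819
  Σ                 53,285.3223   224,583.9315   1,266,998.6174
P = 53,285.3223.
Convexity = Σ t(t+1)·PV / [P·(1+y)²] = 1,266,998.6174 / (53,285.3223 × 1.168561) = 20.34779.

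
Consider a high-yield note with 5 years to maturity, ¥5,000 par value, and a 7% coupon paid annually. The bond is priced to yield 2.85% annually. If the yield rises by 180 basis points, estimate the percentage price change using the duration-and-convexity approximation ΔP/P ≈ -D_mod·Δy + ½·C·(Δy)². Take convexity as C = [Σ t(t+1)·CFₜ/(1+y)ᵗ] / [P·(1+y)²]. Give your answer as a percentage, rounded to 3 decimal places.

With y = 0.0285:
  t   CF        PV=CF/(1+0.0285)^t    t·PV        t(t+1)·PV
  1       350.00       340.3014       340.3014         680.6028
  2       350.00       330.8716       661.7431       1,985.2294
  3       350.00       321.7030       965.1091       3,860.4364
  4       350.00       312.7886     1,251.1542       6,255.7712
  5     5,350.00     4,648.7084    23,243.5418     139,461.2510
  Σ                  5,954.3729    26,461.8497     152,243.2908
P = 5,954.3729; D_Mac = 4.44410 yrs; D_mod = 4.32096 yrs; C = 24.17094.
Duration effect: -4.32096 × (+0.018) = -0.077777
Convexity effect: 0.5 × 24.17094 × (0.018)² = +0.0039157
ΔP/P ≈ -0.077777 + 0.0039157 = -0.073862 = -7.3862%.

-7.386%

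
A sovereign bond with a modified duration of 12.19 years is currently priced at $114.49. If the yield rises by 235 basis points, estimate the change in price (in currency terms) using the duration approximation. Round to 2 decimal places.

-$32.80

Duration approximation: ΔP/P ≈ -D_mod · Δy = -12.19 × (+0.0235) = -0.286465.
ΔP ≈ 114.49 × (-0.286465) = -32.79737785.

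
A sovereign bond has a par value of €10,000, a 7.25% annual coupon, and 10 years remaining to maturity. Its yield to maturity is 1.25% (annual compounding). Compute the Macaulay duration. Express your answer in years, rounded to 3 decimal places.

8.002 years

Periodic yield y = 0.0125. Discount each cash flow and weight by its year:
  t   CF        PV=CF/(1+0.0125)^t    t·PV
  1       725.00       716.0494       716.0494
  2       725.00       707.2093     1,414.4185
  3       725.00       698.4783     2,095.4349
  4       725.00       689.8551     2,759.4204
  5       725.00       681.3384     3,406.6918
  6       725.00       672.9268     4,037.5607
  7       725.00       664.6190     4,652.3333
  8       725.00       656.4139     5,251.3110
  9       725.00       648.3100     5,834.7900
  10   10,725.00     9,472.1154    94,721.1543
  Σ                 15,607.3155   124,889.1644
Price P = Σ PV = 15,607.3155.
Macaulay duration = Σ(t·PV) / P = 124,889.1644 / 15,607.3155 = 8.00196 years.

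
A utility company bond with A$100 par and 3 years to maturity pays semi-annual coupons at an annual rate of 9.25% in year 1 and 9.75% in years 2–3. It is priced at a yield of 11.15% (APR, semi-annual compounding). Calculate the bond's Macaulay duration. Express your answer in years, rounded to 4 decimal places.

2.6747 years

Periodic yield y = 0.05575. Discount each cash flow and weight by its period:
  t   CF        PV=CF/(1+0.05575)^t    t·PV
  1        4.625         4.3808         4.3808
  2        4.625         4.1494         8.2989
  3        4.875         4.1428        12.4283
  4        4.875         3.9240        15.6960
  5        4.875         3.7168        18.5840
  6      104.875        75.7365       454.4192
  Σ                     96.0503       513.8072
Price P = Σ PV = 96.0503.
Macaulay duration = Σ(t·PV) / P = 513.8072 / 96.0503 = 5.34935 half-year periods.
In years: 5.34935 / 2 = 2.67468 years.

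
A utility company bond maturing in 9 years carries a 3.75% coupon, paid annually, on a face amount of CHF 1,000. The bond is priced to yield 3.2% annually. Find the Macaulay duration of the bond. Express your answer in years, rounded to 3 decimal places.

Periodic yield y = 0.032. Discount each cash flow and weight by its year:
  t   CF        PV=CF/(1+0.032)^t    t·PV
  1        37.50        36.3372        36.3372
  2        37.50        35.2105        70.4209
  3        37.50        34.1187       102.3560
  4        37.50        33.0607       132.2429
  5        37.50        32.0356       160.1780
  6        37.50        31.0422       186.2535
  7        37.50        30.0797       210.5578
  8        37.50        29.1470       233.1759
  9     1,037.50       781.3954     7,032.5583
  Σ                  1,042.4270     8,164.0806
Price P = Σ PV = 1,042.4270.
Macaulay duration = Σ(t·PV) / P = 8,164.0806 / 1,042.4270 = 7.83180 years.

7.832 years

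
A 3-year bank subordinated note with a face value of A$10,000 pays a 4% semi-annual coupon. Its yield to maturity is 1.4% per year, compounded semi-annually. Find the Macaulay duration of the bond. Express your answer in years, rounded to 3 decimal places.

Periodic yield y = 0.007. Discount each cash flow and weight by its period:
  t   CF        PV=CF/(1+0.007)^t    t·PV
  1       200.00       198.6097       198.6097
  2       200.00       197.2291       394.4583
  3       200.00       195.8581       587.5744
  4       200.00       194.4966       777.9866
  5       200.00       193.1446       965.7232
  6    10,200.00     9,781.9029    58,691.4175
  Σ                 10,761.2412    61,615.7696
Price P = Σ PV = 10,761.2412.
Macaulay duration = Σ(t·PV) / P = 61,615.7696 / 10,761.2412 = 5.72571 half-year periods.
In years: 5.72571 / 2 = 2.86286 years.

2.863 years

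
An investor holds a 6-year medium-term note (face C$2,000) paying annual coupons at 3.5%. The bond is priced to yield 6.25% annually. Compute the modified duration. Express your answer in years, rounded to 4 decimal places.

Periodic yield y = 0.0625. First find Macaulay duration:
  t   CF        PV=CF/(1+0.0625)^t    t·PV
  1        70.00        65.8824        65.8824
  2        70.00        62.0069       124.0138
  3        70.00        58.3595       175.0784
  4        70.00        54.9265       219.7062
  5        70.00        51.6956       258.4779
  6     2,070.00     1,438.7877     8,632.7261
  Σ                  1,731.6585     9,475.8847
P = 1,731.6585; Macaulay duration = 9,475.8847 / 1,731.6585 = 5.47214 years.
Modified duration = D_Mac / (1 + y) = 5.47214 / 1.0625 = 5.15025 years.

5.1503 years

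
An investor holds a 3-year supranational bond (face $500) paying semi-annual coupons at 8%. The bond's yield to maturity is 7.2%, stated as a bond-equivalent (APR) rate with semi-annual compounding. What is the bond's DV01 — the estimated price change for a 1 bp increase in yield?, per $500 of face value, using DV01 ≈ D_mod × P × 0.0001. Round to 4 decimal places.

Periodic yield y = 0.036.
  t   CF        PV=CF/(1+0.036)^t    t·PV
  1        20.00        19.3050        19.3050
  2        20.00        18.6342        37.2684
  3        20.00        17.9867        53.9600
  4        20.00        17.3616        69.4466
  5        20.00        16.7583        83.7917
  6       520.00       420.5763     2,523.4579
  Σ                    510.6222     2,787.2296
P = 510.6222; D_Mac = 5.45850 half-year periods = 2.72925 yrs; D_mod = 2.63441 yrs.
DV01 ≈ 2.63441 × 510.6222 × 0.0001 = 0.134519.

$0.1345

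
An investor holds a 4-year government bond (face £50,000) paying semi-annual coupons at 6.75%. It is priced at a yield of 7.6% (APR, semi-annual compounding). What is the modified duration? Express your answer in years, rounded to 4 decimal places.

Periodic yield y = 0.038. First find Macaulay duration:
  t   CF        PV=CF/(1+0.038)^t    t·PV
  1     1,687.50     1,625.7225     1,625.7225
  2     1,687.50     1,566.2067     3,132.4134
  3     1,687.50     1,508.8696     4,526.6089
  4     1,687.50     1,453.6316     5,814.5266
  5     1,687.50     1,400.4158     7,002.0792
  6     1,687.50     1,349.1482     8,094.8892
  7     1,687.50     1,299.7574     9,098.3020
  8    51,687.50    38,353.6498   306,829.1986
  Σ                 48,557.4018   346,123.7404
P = 48,557.4018; Macaulay duration = 346,123.7404 / 48,557.4018 = 7.12814 half-year periods = 3.56407 years.
Modified duration = D_Mac / (1 + y) = 3.56407 / 1.038 = 3.43359 years.

3.4336 years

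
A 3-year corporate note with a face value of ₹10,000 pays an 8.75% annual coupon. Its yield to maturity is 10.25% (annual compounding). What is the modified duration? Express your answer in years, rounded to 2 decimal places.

Periodic yield y = 0.1025. First find Macaulay duration:
  t   CF        PV=CF/(1+0.1025)^t    t·PV
  1       875.00       793.6508       793.6508
  2       875.00       719.8647     1,439.7293
  3    10,875.00     8,115.0924    24,345.2773
  Σ                  9,628.6079    26,578.6574
P = 9,628.6079; Macaulay duration = 26,578.6574 / 9,628.6079 = 2.76038 years.
Modified duration = D_Mac / (1 + y) = 2.76038 / 1.1025 = 2.50375 years.

2.50 years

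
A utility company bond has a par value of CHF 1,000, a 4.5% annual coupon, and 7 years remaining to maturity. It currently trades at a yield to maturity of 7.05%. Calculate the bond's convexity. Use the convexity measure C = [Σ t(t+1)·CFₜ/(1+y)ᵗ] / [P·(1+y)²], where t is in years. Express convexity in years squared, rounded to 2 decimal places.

With y = 0.0705:
  t   CF        PV=CF/(1+0.0705)^t    t·PV        t(t+1)·PV
  1        45.00        42.0364        42.0364          84.0729
  2        45.00        39.2680        78.5361         235.6082
  3        45.00        36.6820       110.0459         440.1835
  4        45.00        34.2662       137.0648         685.3238
  5        45.00        32.0095       160.0476         960.2856
  6        45.00        29.9015       179.4088       1,255.8616
  7     1,045.00       648.6488     4,540.5413      36,324.3303
  Σ                    862.8124     5,247.6808      39,985.6658
P = 862.8124.
Convexity = Σ t(t+1)·PV / [P·(1+y)²] = 39,985.6658 / (862.8124 × 1.145970) = 40.44032.

40.44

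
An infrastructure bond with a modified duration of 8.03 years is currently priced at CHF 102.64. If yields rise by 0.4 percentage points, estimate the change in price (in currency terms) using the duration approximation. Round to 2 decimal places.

-CHF 3.30

Duration approximation: ΔP/P ≈ -D_mod · Δy = -8.03 × (+0.004) = -0.032120.
ΔP ≈ 102.64 × (-0.032120) = -3.2967968.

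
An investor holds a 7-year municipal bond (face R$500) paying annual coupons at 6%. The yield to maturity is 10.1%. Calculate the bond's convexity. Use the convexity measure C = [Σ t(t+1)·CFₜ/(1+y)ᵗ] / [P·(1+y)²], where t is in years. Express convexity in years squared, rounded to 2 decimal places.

With y = 0.101:
  t   CF        PV=CF/(1+0.101)^t    t·PV        t(t+1)·PV
  1        30.00        27.2480        27.2480          54.4959
  2        30.00        24.7484        49.4967         148.4902
  3        30.00        22.4781        67.4343         269.7370
  4        30.00        20.4161        81.6642         408.3212
  5        30.00        18.5432        92.7160         556.2960
  6        30.00        16.8421       101.0529         707.3700
  7       530.00       270.2493     1,891.7454      15,133.9629
  Σ                    400.5252     2,311.3574      17,278.6732
P = 400.5252.
Convexity = Σ t(t+1)·PV / [P·(1+y)²] = 17,278.6732 / (400.5252 × 1.212201) = 35.58819.

35.59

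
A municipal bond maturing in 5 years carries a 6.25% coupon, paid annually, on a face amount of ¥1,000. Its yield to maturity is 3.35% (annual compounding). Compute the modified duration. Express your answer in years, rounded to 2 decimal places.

Periodic yield y = 0.0335. First find Macaulay duration:
  t   CF        PV=CF/(1+0.0335)^t    t·PV
  1        62.50        60.4741        60.4741
  2        62.50        58.5139       117.0278
  3        62.50        56.6172       169.8517
  4        62.50        54.7820       219.1281
  5     1,062.50       901.1074     4,505.5368
  Σ                  1,131.4946     5,072.0185
P = 1,131.4946; Macaulay duration = 5,072.0185 / 1,131.4946 = 4.48258 years.
Modified duration = D_Mac / (1 + y) = 4.48258 / 1.0335 = 4.33728 years.

4.34 years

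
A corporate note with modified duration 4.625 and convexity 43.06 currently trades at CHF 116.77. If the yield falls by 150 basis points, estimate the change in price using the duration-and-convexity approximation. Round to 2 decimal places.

+CHF 8.67

Duration effect: -D_mod·Δy = -4.625 × (-0.015) = +0.069375
Convexity effect: ½·C·(Δy)² = 0.5 × 43.06 × (-0.015)² = +0.00484425
ΔP/P ≈ +0.069375 + 0.00484425 = +0.07421925
ΔP ≈ 116.77 × (+0.07421925) = +8.6665818225.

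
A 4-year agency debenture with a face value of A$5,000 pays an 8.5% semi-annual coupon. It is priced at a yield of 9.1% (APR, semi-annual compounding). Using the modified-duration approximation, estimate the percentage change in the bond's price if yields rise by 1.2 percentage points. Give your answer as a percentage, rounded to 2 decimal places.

Periodic yield y = 0.0455. Modified duration first:
  t   CF        PV=CF/(1+0.0455)^t    t·PV
  1       212.50       203.2520       203.2520
  2       212.50       194.4065       388.8131
  3       212.50       185.9460       557.8380
  4       212.50       177.8537       711.4146
  5       212.50       170.1135       850.5674
  6       212.50       162.7102       976.2610
  7       212.50       155.6291     1,089.4034
  8     5,212.50     3,651.3526    29,210.8206
  Σ                  4,901.2635    33,988.3702
P = 4,901.2635; D_Mac = 6.93461 half-year periods = 3.46731 yrs; D_mod = 3.46731/(1+0.0455) = 3.31641 yrs.
ΔP/P ≈ -D_mod · Δy = -3.31641 × (+0.012) = -0.039797 = -3.9797%.

-3.98%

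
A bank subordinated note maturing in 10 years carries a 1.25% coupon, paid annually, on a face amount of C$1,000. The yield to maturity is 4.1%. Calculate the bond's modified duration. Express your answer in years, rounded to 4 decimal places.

Periodic yield y = 0.041. First find Macaulay duration:
  t   CF        PV=CF/(1+0.041)^t    t·PV
  1        12.50        12.0077        12.0077
  2        12.50        11.5348        23.0695
  3        12.50        11.0805        33.2414
  4        12.50        10.6441        42.5762
  5        12.50        10.2248        51.1242
  6        12.50         9.8221        58.9328
  7        12.50         9.4353        66.0470
  8        12.50         9.0637        72.5094
  9        12.50         8.7067        78.3603
  10    1,012.50       677.4664     6,774.6636
  Σ                    769.9859     7,212.5320
P = 769.9859; Macaulay duration = 7,212.5320 / 769.9859 = 9.36710 years.
Modified duration = D_Mac / (1 + y) = 9.36710 / 1.041 = 8.99817 years.

8.9982 years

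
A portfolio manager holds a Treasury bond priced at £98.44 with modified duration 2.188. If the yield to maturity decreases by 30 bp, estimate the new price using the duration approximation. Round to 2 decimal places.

Duration approximation: ΔP/P ≈ -D_mod · Δy = -2.188 × (-0.003) = +0.006564.
New price ≈ 98.44 × (1 + 0.006564) = 99.08616016.

£99.09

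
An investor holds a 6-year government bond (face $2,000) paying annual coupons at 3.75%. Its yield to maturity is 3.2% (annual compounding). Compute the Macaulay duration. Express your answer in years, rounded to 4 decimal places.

5.4920 years

Periodic yield y = 0.032. Discount each cash flow and weight by its year:
  t   CF        PV=CF/(1+0.032)^t    t·PV
  1        75.00        72.6744        72.6744
  2        75.00        70.4209       140.8419
  3        75.00        68.2374       204.7121
  4        75.00        66.1215       264.4859
  5        75.00        64.0712       320.3559
  6     2,075.00     1,717.6707    10,306.0244
  Σ                  2,059.1961    11,309.0946
Price P = Σ PV = 2,059.1961.
Macaulay duration = Σ(t·PV) / P = 11,309.0946 / 2,059.1961 = 5.49199 years.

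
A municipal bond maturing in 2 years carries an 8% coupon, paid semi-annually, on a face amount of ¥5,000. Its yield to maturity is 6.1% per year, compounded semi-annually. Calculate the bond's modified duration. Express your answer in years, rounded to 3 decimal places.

Periodic yield y = 0.0305. First find Macaulay duration:
  t   CF        PV=CF/(1+0.0305)^t    t·PV
  1       200.00       194.0805       194.0805
  2       200.00       188.3363       376.6726
  3       200.00       182.7620       548.2861
  4     5,200.00     4,611.1724    18,444.6896
  Σ                  5,176.3513    19,563.7288
P = 5,176.3513; Macaulay duration = 19,563.7288 / 5,176.3513 = 3.77944 half-year periods = 1.88972 years.
Modified duration = D_Mac / (1 + y) = 1.88972 / 1.0305 = 1.83379 years.

1.834 years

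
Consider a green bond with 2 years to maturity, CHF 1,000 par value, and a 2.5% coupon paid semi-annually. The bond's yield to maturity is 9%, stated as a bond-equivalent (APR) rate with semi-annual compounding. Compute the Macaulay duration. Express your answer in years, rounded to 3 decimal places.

1.961 years

Periodic yield y = 0.045. Discount each cash flow and weight by its period:
  t   CF        PV=CF/(1+0.045)^t    t·PV
  1        12.50        11.9617        11.9617
  2        12.50        11.4466        22.8932
  3        12.50        10.9537        32.8611
  4     1,012.50       849.0434     3,396.1734
  Σ                    883.4054     3,463.8895
Price P = Σ PV = 883.4054.
Macaulay duration = Σ(t·PV) / P = 3,463.8895 / 883.4054 = 3.92106 half-year periods.
In years: 3.92106 / 2 = 1.96053 years.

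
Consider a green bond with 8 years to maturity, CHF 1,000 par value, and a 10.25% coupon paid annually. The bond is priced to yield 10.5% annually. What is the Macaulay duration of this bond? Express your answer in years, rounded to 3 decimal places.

5.813 years

Periodic yield y = 0.105. Discount each cash flow and weight by its year:
  t   CF        PV=CF/(1+0.105)^t    t·PV
  1       102.50        92.7602        92.7602
  2       102.50        83.9459       167.8917
  3       102.50        75.9691       227.9073
  4       102.50        68.7503       275.0013
  5       102.50        62.2175       311.0874
  6       102.50        56.3054       337.8325
  7       102.50        50.9551       356.6859
  8     1,102.50       495.9985     3,967.9881
  Σ                    986.9020     5,737.1545
Price P = Σ PV = 986.9020.
Macaulay duration = Σ(t·PV) / P = 5,737.1545 / 986.9020 = 5.81330 years.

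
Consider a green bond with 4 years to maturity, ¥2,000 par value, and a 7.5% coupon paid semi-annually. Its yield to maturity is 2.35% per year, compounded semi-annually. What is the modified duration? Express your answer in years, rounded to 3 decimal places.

Periodic yield y = 0.01175. First find Macaulay duration:
  t   CF        PV=CF/(1+0.01175)^t    t·PV
  1        75.00        74.1290        74.1290
  2        75.00        73.2681       146.5362
  3        75.00        72.4172       217.2515
  4        75.00        71.5762       286.3047
  5        75.00        70.7449       353.7245
  6        75.00        69.9233       419.5399
  7        75.00        69.1113       483.7788
  8     2,075.00     1,889.8720    15,118.9762
  Σ                  2,391.0419    17,100.2407
P = 2,391.0419; Macaulay duration = 17,100.2407 / 2,391.0419 = 7.15179 half-year periods = 3.57590 years.
Modified duration = D_Mac / (1 + y) = 3.57590 / 1.01175 = 3.53437 years.

3.534 years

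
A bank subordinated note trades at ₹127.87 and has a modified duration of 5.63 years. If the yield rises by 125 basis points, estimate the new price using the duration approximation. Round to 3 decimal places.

Duration approximation: ΔP/P ≈ -D_mod · Δy = -5.63 × (+0.0125) = -0.070375.
New price ≈ 127.87 × (1 - 0.070375) = 118.87114875.

₹118.871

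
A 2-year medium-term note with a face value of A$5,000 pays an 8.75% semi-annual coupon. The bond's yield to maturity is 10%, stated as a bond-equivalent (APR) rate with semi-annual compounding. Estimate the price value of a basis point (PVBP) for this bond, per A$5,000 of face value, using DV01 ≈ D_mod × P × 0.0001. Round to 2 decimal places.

Periodic yield y = 0.05.
  t   CF        PV=CF/(1+0.05)^t    t·PV
  1       218.75       208.3333       208.3333
  2       218.75       198.4127       396.8254
  3       218.75       188.9645       566.8934
  4     5,218.75     4,293.4785    17,173.9142
  Σ                  4,889.1890    18,345.9663
P = 4,889.1890; D_Mac = 3.75235 half-year periods = 1.87618 yrs; D_mod = 1.78684 yrs.
DV01 ≈ 1.78684 × 4,889.1890 × 0.0001 = 0.873617.

A$0.87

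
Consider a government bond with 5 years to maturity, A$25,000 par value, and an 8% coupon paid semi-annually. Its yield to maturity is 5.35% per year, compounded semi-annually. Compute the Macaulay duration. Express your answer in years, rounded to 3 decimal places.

4.266 years

Periodic yield y = 0.02675. Discount each cash flow and weight by its period:
  t   CF        PV=CF/(1+0.02675)^t    t·PV
  1     1,000.00       973.9469       973.9469
  2     1,000.00       948.5726     1,897.1452
  3     1,000.00       923.8594     2,771.5781
  4     1,000.00       899.7900     3,599.1599
  5     1,000.00       876.3477     4,381.7384
  6     1,000.00       853.5161     5,121.0968
  7     1,000.00       831.2794     5,818.9558
  8     1,000.00       809.6220     6,476.9761
  9     1,000.00       788.5289     7,096.7598
  10   26,000.00    19,967.6168   199,676.1676
  Σ                 27,873.0797   237,813.5247
Price P = Σ PV = 27,873.0797.
Macaulay duration = Σ(t·PV) / P = 237,813.5247 / 27,873.0797 = 8.53201 half-year periods.
In years: 8.53201 / 2 = 4.26601 years.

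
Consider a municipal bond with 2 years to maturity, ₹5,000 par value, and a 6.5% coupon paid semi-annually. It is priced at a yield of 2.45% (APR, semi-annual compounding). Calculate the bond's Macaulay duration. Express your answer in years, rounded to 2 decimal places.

Periodic yield y = 0.01225. Discount each cash flow and weight by its period:
  t   CF        PV=CF/(1+0.01225)^t    t·PV
  1       162.50       160.5335       160.5335
  2       162.50       158.5907       317.1815
  3       162.50       156.6715       470.0145
  4     5,162.50     4,917.0987    19,668.3947
  Σ                  5,392.8944    20,616.1241
Price P = Σ PV = 5,392.8944.
Macaulay duration = Σ(t·PV) / P = 20,616.1241 / 5,392.8944 = 3.82283 half-year periods.
In years: 3.82283 / 2 = 1.91142 years.

1.91 years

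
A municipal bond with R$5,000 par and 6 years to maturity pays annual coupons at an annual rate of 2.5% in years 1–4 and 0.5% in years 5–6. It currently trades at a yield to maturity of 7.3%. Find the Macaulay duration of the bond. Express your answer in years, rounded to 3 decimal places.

Periodic yield y = 0.073. Discount each cash flow and weight by its year:
  t   CF        PV=CF/(1+0.073)^t    t·PV
  1       125.00       116.4958       116.4958
  2       125.00       108.5702       217.1404
  3       125.00       101.1838       303.5513
  4       125.00        94.2999       377.1995
  5        25.00        17.5769        87.8843
  6     5,025.00     3,292.5906    19,755.5436
  Σ                  3,730.7171    20,857.8149
Price P = Σ PV = 3,730.7171.
Macaulay duration = Σ(t·PV) / P = 20,857.8149 / 3,730.7171 = 5.59083 years.

5.591 years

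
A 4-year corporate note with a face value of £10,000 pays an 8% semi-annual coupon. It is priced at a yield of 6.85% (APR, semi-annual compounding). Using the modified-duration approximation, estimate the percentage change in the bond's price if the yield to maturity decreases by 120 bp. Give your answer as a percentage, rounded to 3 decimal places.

Periodic yield y = 0.03425. Modified duration first:
  t   CF        PV=CF/(1+0.03425)^t    t·PV
  1       400.00       386.7537       386.7537
  2       400.00       373.9460       747.8921
  3       400.00       361.5625     1,084.6876
  4       400.00       349.5891     1,398.3564
  5       400.00       338.0122     1,690.0609
  6       400.00       326.8186     1,960.9118
  7       400.00       315.9958     2,211.9705
  8    10,400.00     7,943.8147    63,550.5173
  Σ                 10,396.4926    73,031.1501
P = 10,396.4926; D_Mac = 7.02460 half-year periods = 3.51230 yrs; D_mod = 3.51230/(1+0.03425) = 3.39599 yrs.
ΔP/P ≈ -D_mod · Δy = -3.39599 × (-0.012) = +0.040752 = +4.0752%.

+4.075%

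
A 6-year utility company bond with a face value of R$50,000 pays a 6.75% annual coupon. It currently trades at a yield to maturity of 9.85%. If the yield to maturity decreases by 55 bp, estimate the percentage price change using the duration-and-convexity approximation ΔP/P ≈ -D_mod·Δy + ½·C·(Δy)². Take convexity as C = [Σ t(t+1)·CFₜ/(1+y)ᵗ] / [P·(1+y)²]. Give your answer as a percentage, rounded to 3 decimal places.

+2.572%

With y = 0.0985:
  t   CF        PV=CF/(1+0.0985)^t    t·PV        t(t+1)·PV
  1     3,375.00     3,072.3714     3,072.3714       6,144.7428
  2     3,375.00     2,796.8788     5,593.7577      16,781.2731
  3     3,375.00     2,546.0891     7,638.2672      30,553.0689
  4     3,375.00     2,317.7871     9,271.1482      46,355.7410
  5     3,375.00     2,109.9564    10,549.7818      63,298.6905
  6    53,375.00    30,376.4852   182,258.9109   1,275,812.3766
  Σ                 43,219.5679   218,384.2372   1,438,945.8929
P = 43,219.5679; D_Mac = 5.05290 yrs; D_mod = 4.59982 yrs; C = 27.59078.
Duration effect: -4.59982 × (-0.0055) = +0.025299
Convexity effect: 0.5 × 27.59078 × (-0.0055)² = +0.0004173
ΔP/P ≈ +0.025299 + 0.0004173 = +0.025716 = +2.5716%.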